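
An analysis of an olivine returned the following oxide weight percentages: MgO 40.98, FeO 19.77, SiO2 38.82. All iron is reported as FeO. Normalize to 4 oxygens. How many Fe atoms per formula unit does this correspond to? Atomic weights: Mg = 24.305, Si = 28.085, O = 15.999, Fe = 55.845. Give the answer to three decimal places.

0.426 Fe apfu

MgO: 40.98/40.304 = 1.01677 mol → 1.01677 mol Mg, 1.01677 mol O.
FeO: 19.77/71.844 = 0.27518 mol → 0.27518 mol Fe, 0.27518 mol O.
SiO2: 38.82/60.083 = 0.64611 mol → 0.64611 mol Si, 1.29222 mol O.
Total oxygen = 2.58417 mol. Normalization factor = 4/2.58417 = 1.54789.
Fe per 4 O = 0.27518 × 1.54789 = 0.426.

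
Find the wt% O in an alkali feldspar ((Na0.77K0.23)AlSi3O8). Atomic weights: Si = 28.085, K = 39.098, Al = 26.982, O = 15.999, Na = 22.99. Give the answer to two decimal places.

M((Na0.77K0.23)AlSi3O8) = 265.924 g/mol.
O contributes 8 × 15.999 = 127.992 g per mole.
127.992/265.924 = 0.4813 → 48.13%.

48.13 wt%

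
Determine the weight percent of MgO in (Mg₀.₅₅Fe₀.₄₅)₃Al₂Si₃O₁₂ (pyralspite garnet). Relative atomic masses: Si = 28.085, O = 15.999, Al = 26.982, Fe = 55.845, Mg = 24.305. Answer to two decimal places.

14.92 wt%

M((Mg₀.₅₅Fe₀.₄₅)₃Al₂Si₃O₁₂) = 445.701 g/mol; M(MgO) = 40.304 g/mol.
Moles MgO per formula unit = 1.65 Mg ÷ 1 = 1.6500.
MgO fraction = (1.6500 × 40.304) / 445.701 = 66.502/445.701 = 0.1492.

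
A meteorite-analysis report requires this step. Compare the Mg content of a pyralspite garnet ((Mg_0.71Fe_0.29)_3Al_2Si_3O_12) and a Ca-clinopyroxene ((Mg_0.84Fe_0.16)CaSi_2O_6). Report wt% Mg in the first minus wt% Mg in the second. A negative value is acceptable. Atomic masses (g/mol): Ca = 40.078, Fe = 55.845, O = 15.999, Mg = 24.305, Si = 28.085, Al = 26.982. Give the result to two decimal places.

M((Mg_0.71Fe_0.29)_3Al_2Si_3O_12) = 430.562 g/mol, so wt% Mg = 51.770/430.562 × 100 = 12.02%.
M((Mg_0.84Fe_0.16)CaSi_2O_6) = 221.593 g/mol, so wt% Mg = 20.416/221.593 × 100 = 9.21%.
12.02 − 9.21 = 2.81 pp.

2.81 percentage points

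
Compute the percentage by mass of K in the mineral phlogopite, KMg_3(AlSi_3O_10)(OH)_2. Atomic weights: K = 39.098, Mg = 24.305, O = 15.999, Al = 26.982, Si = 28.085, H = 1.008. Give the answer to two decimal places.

Formula mass = 1×39.098 + 3×24.305 + 1×26.982 + 3×28.085 + 12×15.999 + 2×1.008 = 417.254 g/mol, of which 39.098 g is K.
So K makes up 39.098/417.254 = 0.0937 of the mass, i.e. 9.37%.

9.37 mass %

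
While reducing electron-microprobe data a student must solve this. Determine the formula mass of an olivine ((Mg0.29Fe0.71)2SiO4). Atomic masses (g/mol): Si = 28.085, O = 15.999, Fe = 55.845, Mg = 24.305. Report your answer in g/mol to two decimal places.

185.48 g/mol

Mg: 0.58 × 24.305 = 14.0969
Fe: 1.42 × 55.845 = 79.2999
Si: 1 × 28.085 = 28.0850
O: 4 × 15.999 = 63.9960
Summing the contributions gives the formula mass.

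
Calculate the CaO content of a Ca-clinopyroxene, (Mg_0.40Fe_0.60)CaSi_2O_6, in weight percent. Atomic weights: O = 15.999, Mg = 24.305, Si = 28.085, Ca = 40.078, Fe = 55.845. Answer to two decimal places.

Molar mass of (Mg_0.40Fe_0.60)CaSi_2O_6 = 0.40*24.305 + 0.60*55.845 + 1*40.078 + 2*28.085 + 6*15.999 = 235.471 g/mol.
Each formula unit contains 1 Ca, equivalent to 1/1 = 1.0000 mol CaO.
M(CaO) = 1×40.078 + 1×15.999 = 56.077 g/mol.
Mass of CaO per formula unit = 1.0000 × 56.077 = 56.077 g.
CaO wt% = 56.077 / 235.471 × 100 = 23.81%.

23.81 wt%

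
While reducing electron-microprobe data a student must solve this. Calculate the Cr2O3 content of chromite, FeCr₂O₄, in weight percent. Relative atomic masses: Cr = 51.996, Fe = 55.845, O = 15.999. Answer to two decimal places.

67.90 wt%

Formula mass = 223.833 g/mol.
2 Cr → 1.0000 mol Cr2O3 per formula unit; M(Cr2O3) = 151.989, so Cr2O3 mass = 151.989 g.
151.989/223.833 × 100 = 67.90 wt%.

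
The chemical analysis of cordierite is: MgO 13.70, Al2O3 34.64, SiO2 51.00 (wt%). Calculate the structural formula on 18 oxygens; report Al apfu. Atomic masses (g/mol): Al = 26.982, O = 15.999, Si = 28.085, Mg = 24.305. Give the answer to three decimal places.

4.001 Al apfu

13.70 wt% MgO ÷ 40.304 g/mol = 0.33992 mol, giving 0.33992 Mg and 0.33992 O.
34.64 wt% Al2O3 ÷ 101.961 g/mol = 0.33974 mol, giving 0.67948 Al and 1.01922 O.
51.00 wt% SiO2 ÷ 60.083 g/mol = 0.84883 mol, giving 0.84883 Si and 1.69766 O.
Oxygen sums to 3.05680; scaling by 18/3.05680 = 5.88851 puts the formula on 18 O.
Al: 0.67948 × 5.88851 = 4.001 atoms per formula unit.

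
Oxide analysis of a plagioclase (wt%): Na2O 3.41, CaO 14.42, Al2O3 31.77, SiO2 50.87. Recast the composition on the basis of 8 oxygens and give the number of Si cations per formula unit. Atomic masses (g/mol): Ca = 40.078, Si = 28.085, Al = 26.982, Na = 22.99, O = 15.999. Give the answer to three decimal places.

2.304 Si apfu

Na2O (M=61.979): mol = 0.05502; Na = 0.11004, O = 0.05502.
CaO (M=56.077): mol = 0.25715; Ca = 0.25715, O = 0.25715.
Al2O3 (M=101.961): mol = 0.31159; Al = 0.62318, O = 0.93477.
SiO2 (M=60.083): mol = 0.84666; Si = 0.84666, O = 1.69332.
ΣO = 2.94026; factor = 8/ΣO = 2.72085.
Si apfu = 0.84666 × 2.72085 = 2.304.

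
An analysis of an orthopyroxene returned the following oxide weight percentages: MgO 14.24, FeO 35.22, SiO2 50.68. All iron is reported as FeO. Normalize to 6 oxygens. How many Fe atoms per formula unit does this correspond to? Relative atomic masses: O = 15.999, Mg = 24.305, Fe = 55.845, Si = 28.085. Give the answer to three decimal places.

1.162 Fe apfu

MgO (M=40.304): mol = 0.35331; Mg = 0.35331, O = 0.35331.
FeO (M=71.844): mol = 0.49023; Fe = 0.49023, O = 0.49023.
SiO2 (M=60.083): mol = 0.84350; Si = 0.84350, O = 1.68700.
ΣO = 2.53054; factor = 6/ΣO = 2.37104.
Fe apfu = 0.49023 × 2.37104 = 1.162.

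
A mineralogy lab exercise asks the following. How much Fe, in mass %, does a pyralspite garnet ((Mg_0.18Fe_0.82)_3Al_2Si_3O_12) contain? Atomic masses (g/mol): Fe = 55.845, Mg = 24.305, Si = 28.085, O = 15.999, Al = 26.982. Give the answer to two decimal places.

M((Mg_0.18Fe_0.82)_3Al_2Si_3O_12) = 480.710 g/mol.
Fe contributes 2.46 × 55.845 = 137.379 g per mole.
137.379/480.710 = 0.2858 → 28.58%.

28.58 mass %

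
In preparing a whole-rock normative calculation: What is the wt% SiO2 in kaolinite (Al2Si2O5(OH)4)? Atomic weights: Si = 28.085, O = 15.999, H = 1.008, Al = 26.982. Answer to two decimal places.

46.55 wt%

Formula mass = 258.157 g/mol.
2 Si → 2.0000 mol SiO2 per formula unit; M(SiO2) = 60.083, so SiO2 mass = 120.166 g.
120.166/258.157 × 100 = 46.55 wt%.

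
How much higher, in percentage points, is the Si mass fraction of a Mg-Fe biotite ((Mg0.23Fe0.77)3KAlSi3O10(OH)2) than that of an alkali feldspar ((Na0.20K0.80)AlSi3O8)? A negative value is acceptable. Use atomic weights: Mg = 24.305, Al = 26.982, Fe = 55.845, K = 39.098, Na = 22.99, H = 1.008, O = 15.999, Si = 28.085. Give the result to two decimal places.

Si in (Mg0.23Fe0.77)3KAlSi3O10(OH)2: molar mass 490.111 g/mol; 3×28.085 = 84.255 g → 17.19 wt%.
Si in (Na0.20K0.80)AlSi3O8: molar mass 275.105 g/mol; 3×28.085 = 84.255 g → 30.63 wt%.
Difference = 17.19 − 30.63 = -13.44 percentage points.

-13.44 percentage points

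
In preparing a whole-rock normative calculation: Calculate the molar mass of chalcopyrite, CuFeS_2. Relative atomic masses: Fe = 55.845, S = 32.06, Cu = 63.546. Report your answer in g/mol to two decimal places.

Cu: 1 × 63.546 = 63.5460
Fe: 1 × 55.845 = 55.8450
S: 2 × 32.06 = 64.1200
Summing the contributions gives the formula mass.

183.51 g/mol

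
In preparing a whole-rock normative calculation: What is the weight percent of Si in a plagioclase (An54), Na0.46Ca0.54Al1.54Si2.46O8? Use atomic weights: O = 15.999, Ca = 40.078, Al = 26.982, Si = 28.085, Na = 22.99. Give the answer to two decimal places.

Molar mass of Na0.46Ca0.54Al1.54Si2.46O8: 0.46*22.99 + 0.54*40.078 + 1.54*26.982 + 2.46*28.085 + 8*15.999 = 270.851 g/mol.
Mass of Si per formula unit: 2.46 × 28.085 = 69.089 g.
Weight fraction Si = 69.089 / 270.851 = 0.2551.

25.51 mass %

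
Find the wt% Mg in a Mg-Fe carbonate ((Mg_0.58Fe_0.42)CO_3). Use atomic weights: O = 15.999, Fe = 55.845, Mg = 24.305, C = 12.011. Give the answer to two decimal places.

Molar mass of (Mg_0.58Fe_0.42)CO_3: 0.58*24.305 + 0.42*55.845 + 1*12.011 + 3*15.999 = 97.560 g/mol.
Mass of Mg per formula unit: 0.58 × 24.305 = 14.097 g.
Weight fraction Mg = 14.097 / 97.560 = 0.1445.

14.45 weight percent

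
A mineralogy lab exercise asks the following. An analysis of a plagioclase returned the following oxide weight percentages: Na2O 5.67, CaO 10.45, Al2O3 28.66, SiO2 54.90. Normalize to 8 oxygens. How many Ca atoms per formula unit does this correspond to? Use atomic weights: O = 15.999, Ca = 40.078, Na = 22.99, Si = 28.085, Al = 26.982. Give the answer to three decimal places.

0.506 Ca apfu

Na2O (M=61.979): mol = 0.09148; Na = 0.18296, O = 0.09148.
CaO (M=56.077): mol = 0.18635; Ca = 0.18635, O = 0.18635.
Al2O3 (M=101.961): mol = 0.28109; Al = 0.56218, O = 0.84327.
SiO2 (M=60.083): mol = 0.91374; Si = 0.91374, O = 1.82748.
ΣO = 2.94858; factor = 8/ΣO = 2.71317.
Ca apfu = 0.18635 × 2.71317 = 0.506.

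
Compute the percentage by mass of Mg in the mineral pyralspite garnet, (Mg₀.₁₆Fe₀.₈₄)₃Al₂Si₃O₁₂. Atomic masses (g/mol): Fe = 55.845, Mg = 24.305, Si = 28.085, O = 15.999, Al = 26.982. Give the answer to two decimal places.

2.42 wt%

M((Mg₀.₁₆Fe₀.₈₄)₃Al₂Si₃O₁₂) = 482.603 g/mol.
Mg contributes 0.48 × 24.305 = 11.666 g per mole.
11.666/482.603 = 0.0242 → 2.42%.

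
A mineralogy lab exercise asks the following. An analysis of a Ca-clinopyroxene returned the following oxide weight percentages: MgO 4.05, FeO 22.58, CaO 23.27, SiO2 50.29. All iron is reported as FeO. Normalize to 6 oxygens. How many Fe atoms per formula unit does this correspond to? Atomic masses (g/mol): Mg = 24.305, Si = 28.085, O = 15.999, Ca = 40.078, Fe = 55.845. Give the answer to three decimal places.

4.05 wt% MgO ÷ 40.304 g/mol = 0.10049 mol, giving 0.10049 Mg and 0.10049 O.
22.58 wt% FeO ÷ 71.844 g/mol = 0.31429 mol, giving 0.31429 Fe and 0.31429 O.
23.27 wt% CaO ÷ 56.077 g/mol = 0.41497 mol, giving 0.41497 Ca and 0.41497 O.
50.29 wt% SiO2 ÷ 60.083 g/mol = 0.83701 mol, giving 0.83701 Si and 1.67402 O.
Oxygen sums to 2.50377; scaling by 6/2.50377 = 2.39639 puts the formula on 6 O.
Fe: 0.31429 × 2.39639 = 0.753 atoms per formula unit.

0.753 Fe apfu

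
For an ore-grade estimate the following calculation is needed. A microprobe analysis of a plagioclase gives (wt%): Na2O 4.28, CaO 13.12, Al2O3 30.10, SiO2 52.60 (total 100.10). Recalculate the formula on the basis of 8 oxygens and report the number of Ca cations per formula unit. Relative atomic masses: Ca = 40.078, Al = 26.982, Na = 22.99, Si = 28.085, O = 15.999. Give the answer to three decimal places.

4.28 wt% Na2O ÷ 61.979 g/mol = 0.06906 mol, giving 0.13812 Na and 0.06906 O.
13.12 wt% CaO ÷ 56.077 g/mol = 0.23396 mol, giving 0.23396 Ca and 0.23396 O.
30.10 wt% Al2O3 ÷ 101.961 g/mol = 0.29521 mol, giving 0.59042 Al and 0.88563 O.
52.60 wt% SiO2 ÷ 60.083 g/mol = 0.87546 mol, giving 0.87546 Si and 1.75092 O.
Oxygen sums to 2.93957; scaling by 8/2.93957 = 2.72149 puts the formula on 8 O.
Ca: 0.23396 × 2.72149 = 0.637 atoms per formula unit.

0.637 Ca apfu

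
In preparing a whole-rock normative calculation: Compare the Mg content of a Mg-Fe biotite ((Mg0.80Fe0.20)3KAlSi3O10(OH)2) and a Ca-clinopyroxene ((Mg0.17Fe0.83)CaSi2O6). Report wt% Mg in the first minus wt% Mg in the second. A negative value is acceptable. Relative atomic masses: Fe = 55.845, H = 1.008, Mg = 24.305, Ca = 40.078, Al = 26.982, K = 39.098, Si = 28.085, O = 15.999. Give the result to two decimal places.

11.67 percentage points

M((Mg0.80Fe0.20)3KAlSi3O10(OH)2) = 436.178 g/mol, so wt% Mg = 58.332/436.178 × 100 = 13.37%.
M((Mg0.17Fe0.83)CaSi2O6) = 242.725 g/mol, so wt% Mg = 4.132/242.725 × 100 = 1.70%.
13.37 − 1.70 = 11.67 pp.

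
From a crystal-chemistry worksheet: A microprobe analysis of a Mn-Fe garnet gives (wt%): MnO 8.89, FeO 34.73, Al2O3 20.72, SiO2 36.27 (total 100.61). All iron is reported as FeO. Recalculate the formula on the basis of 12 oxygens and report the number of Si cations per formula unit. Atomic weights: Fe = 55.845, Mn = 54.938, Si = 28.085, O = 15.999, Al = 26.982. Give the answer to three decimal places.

2.986 Si apfu

8.89 wt% MnO ÷ 70.937 g/mol = 0.12532 mol, giving 0.12532 Mn and 0.12532 O.
34.73 wt% FeO ÷ 71.844 g/mol = 0.48341 mol, giving 0.48341 Fe and 0.48341 O.
20.72 wt% Al2O3 ÷ 101.961 g/mol = 0.20321 mol, giving 0.40642 Al and 0.60963 O.
36.27 wt% SiO2 ÷ 60.083 g/mol = 0.60366 mol, giving 0.60366 Si and 1.20732 O.
Oxygen sums to 2.42568; scaling by 12/2.42568 = 4.94707 puts the formula on 12 O.
Si: 0.60366 × 4.94707 = 2.986 atoms per formula unit.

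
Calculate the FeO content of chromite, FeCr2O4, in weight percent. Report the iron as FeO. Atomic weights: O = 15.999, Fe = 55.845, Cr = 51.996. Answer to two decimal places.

32.10 wt%

Formula mass = 223.833 g/mol.
1 Fe → 1.0000 mol FeO per formula unit; M(FeO) = 71.844, so FeO mass = 71.844 g.
71.844/223.833 × 100 = 32.10 wt%.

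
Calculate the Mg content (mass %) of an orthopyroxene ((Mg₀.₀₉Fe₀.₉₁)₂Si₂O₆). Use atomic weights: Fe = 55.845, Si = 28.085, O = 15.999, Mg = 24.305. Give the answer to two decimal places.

Formula mass = 0.18*24.305 + 1.82*55.845 + 2*28.085 + 6*15.999 = 258.177 g/mol, of which 4.375 g is Mg.
So Mg makes up 4.375/258.177 = 0.0169 of the mass, i.e. 1.69%.

1.69 mass %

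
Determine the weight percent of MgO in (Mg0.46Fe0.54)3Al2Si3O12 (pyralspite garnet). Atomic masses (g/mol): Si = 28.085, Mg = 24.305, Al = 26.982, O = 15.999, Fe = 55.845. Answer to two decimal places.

12.25 wt%

Molar mass of (Mg0.46Fe0.54)3Al2Si3O12 = 1.38·24.305 + 1.62·55.845 + 2·26.982 + 3·28.085 + 12·15.999 = 454.217 g/mol.
Each formula unit contains 1.38 Mg, equivalent to 1.38/1 = 1.3800 mol MgO.
M(MgO) = 1×24.305 + 1×15.999 = 40.304 g/mol.
Mass of MgO per formula unit = 1.3800 × 40.304 = 55.620 g.
MgO wt% = 55.620 / 454.217 × 100 = 12.25%.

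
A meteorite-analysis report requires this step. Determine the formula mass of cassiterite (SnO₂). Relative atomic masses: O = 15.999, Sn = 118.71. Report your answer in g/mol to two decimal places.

Sn: 1 × 118.71 = 118.7100
O: 2 × 15.999 = 31.9980
Summing the contributions gives the formula mass.

150.71 g/mol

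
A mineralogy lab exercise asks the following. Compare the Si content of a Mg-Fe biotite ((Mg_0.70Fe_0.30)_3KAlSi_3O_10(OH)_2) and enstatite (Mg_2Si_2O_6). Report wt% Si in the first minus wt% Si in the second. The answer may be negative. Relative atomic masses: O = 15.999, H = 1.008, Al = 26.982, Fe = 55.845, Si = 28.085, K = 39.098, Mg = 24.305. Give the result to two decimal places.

First mineral: 84.255 g Si in 445.640 g formula = 18.91 wt% Si.
Second mineral: 56.170 g Si in 200.774 g formula = 27.98 wt% Si.
18.91% − 27.98% gives a difference of -9.07 percentage points.

-9.07 percentage points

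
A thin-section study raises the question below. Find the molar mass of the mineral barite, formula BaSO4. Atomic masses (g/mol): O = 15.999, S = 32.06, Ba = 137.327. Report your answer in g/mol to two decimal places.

Ba: 1 × 137.327 = 137.3270
S: 1 × 32.06 = 32.0600
O: 4 × 15.999 = 63.9960
Summing the contributions gives the formula mass.

233.38 g/mol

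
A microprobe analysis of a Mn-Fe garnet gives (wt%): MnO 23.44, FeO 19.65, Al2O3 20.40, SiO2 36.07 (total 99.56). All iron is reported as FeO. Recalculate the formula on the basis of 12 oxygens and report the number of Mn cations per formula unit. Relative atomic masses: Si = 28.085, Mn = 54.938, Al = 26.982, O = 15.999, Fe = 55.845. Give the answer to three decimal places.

23.44 wt% MnO ÷ 70.937 g/mol = 0.33043 mol, giving 0.33043 Mn and 0.33043 O.
19.65 wt% FeO ÷ 71.844 g/mol = 0.27351 mol, giving 0.27351 Fe and 0.27351 O.
20.40 wt% Al2O3 ÷ 101.961 g/mol = 0.20008 mol, giving 0.40016 Al and 0.60024 O.
36.07 wt% SiO2 ÷ 60.083 g/mol = 0.60034 mol, giving 0.60034 Si and 1.20068 O.
Oxygen sums to 2.40486; scaling by 12/2.40486 = 4.98990 puts the formula on 12 O.
Mn: 0.33043 × 4.98990 = 1.649 atoms per formula unit.

1.649 Mn apfu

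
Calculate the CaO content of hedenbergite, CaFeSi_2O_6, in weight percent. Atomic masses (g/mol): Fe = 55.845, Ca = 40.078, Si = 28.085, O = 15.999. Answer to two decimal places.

Formula mass = 248.087 g/mol.
1 Ca → 1.0000 mol CaO per formula unit; M(CaO) = 56.077, so CaO mass = 56.077 g.
56.077/248.087 × 100 = 22.60 wt%.

22.60 wt%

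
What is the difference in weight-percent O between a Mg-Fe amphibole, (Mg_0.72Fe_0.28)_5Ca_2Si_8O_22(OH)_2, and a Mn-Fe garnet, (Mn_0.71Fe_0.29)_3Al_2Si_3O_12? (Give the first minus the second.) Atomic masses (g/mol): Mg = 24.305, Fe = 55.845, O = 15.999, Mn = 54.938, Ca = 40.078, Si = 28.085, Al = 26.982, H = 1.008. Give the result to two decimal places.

O in (Mg_0.72Fe_0.28)_5Ca_2Si_8O_22(OH)_2: molar mass 856.509 g/mol; 24×15.999 = 383.976 g → 44.83 wt%.
O in (Mn_0.71Fe_0.29)_3Al_2Si_3O_12: molar mass 495.810 g/mol; 12×15.999 = 191.988 g → 38.72 wt%.
Difference = 44.83 − 38.72 = 6.11 percentage points.

6.11 percentage points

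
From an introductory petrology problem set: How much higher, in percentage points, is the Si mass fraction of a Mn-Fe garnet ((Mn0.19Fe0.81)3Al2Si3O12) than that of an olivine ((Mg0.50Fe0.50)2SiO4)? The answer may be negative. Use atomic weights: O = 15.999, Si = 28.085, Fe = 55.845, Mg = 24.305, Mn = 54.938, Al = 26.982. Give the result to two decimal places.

0.64 percentage points

First mineral: 84.255 g Si in 497.225 g formula = 16.95 wt% Si.
Second mineral: 28.085 g Si in 172.231 g formula = 16.31 wt% Si.
16.95% − 16.31% gives a difference of 0.64 percentage points.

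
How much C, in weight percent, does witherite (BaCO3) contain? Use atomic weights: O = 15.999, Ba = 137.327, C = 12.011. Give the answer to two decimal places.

Molar mass of BaCO3: 1×137.327 + 1×12.011 + 3×15.999 = 197.335 g/mol.
Mass of C per formula unit: 1 × 12.011 = 12.011 g.
Weight fraction C = 12.011 / 197.335 = 0.0609.

6.09 weight percent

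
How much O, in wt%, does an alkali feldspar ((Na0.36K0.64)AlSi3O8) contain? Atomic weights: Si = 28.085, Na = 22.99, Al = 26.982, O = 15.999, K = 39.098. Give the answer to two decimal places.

46.96 wt%

M((Na0.36K0.64)AlSi3O8) = 272.528 g/mol.
O contributes 8 × 15.999 = 127.992 g per mole.
127.992/272.528 = 0.4696 → 46.96%.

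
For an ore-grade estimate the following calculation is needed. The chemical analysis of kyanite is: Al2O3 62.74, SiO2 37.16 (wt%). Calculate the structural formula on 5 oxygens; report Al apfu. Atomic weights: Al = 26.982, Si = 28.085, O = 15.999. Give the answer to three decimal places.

1.996 Al apfu

Al2O3 (M=101.961): mol = 0.61533; Al = 1.23066, O = 1.84599.
SiO2 (M=60.083): mol = 0.61848; Si = 0.61848, O = 1.23696.
ΣO = 3.08295; factor = 5/ΣO = 1.62182.
Al apfu = 1.23066 × 1.62182 = 1.996.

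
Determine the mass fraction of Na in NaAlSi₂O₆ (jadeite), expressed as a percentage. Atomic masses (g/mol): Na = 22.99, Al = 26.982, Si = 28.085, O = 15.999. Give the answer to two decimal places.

11.37 wt%

M(NaAlSi₂O₆) = 202.136 g/mol.
Na contributes 1 × 22.99 = 22.990 g per mole.
22.990/202.136 = 0.1137 → 11.37%.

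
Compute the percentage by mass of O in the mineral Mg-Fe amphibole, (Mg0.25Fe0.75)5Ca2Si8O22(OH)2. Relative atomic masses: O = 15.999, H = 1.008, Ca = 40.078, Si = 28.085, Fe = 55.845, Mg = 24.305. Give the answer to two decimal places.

Formula mass = 1.25*24.305 + 3.75*55.845 + 2*40.078 + 8*28.085 + 24*15.999 + 2*1.008 = 930.628 g/mol, of which 383.976 g is O.
So O makes up 383.976/930.628 = 0.4126 of the mass, i.e. 41.26%.

41.26 weight percent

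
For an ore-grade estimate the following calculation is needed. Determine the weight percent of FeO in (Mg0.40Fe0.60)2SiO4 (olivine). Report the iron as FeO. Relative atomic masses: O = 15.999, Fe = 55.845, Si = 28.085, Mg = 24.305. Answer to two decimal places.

48.29 wt%

Molar mass of (Mg0.40Fe0.60)2SiO4 = 0.80*24.305 + 1.20*55.845 + 1*28.085 + 4*15.999 = 178.539 g/mol.
Each formula unit contains 1.20 Fe, equivalent to 1.20/1 = 1.2000 mol FeO.
M(FeO) = 1×55.845 + 1×15.999 = 71.844 g/mol.
Mass of FeO per formula unit = 1.2000 × 71.844 = 86.213 g.
FeO wt% = 86.213 / 178.539 × 100 = 48.29%.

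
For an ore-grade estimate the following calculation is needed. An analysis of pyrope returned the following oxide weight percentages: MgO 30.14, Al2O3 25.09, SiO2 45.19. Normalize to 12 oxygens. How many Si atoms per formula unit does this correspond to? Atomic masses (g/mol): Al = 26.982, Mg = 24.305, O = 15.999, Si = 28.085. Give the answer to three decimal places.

MgO (M=40.304): mol = 0.74782; Mg = 0.74782, O = 0.74782.
Al2O3 (M=101.961): mol = 0.24607; Al = 0.49214, O = 0.73821.
SiO2 (M=60.083): mol = 0.75213; Si = 0.75213, O = 1.50426.
ΣO = 2.99029; factor = 12/ΣO = 4.01299.
Si apfu = 0.75213 × 4.01299 = 3.018.

3.018 Si apfu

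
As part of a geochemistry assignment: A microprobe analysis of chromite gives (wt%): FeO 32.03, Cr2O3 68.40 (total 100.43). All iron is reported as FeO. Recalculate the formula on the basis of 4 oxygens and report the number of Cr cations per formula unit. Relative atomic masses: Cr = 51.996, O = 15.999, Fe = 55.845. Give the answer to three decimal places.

FeO: 32.03/71.844 = 0.44583 mol → 0.44583 mol Fe, 0.44583 mol O.
Cr2O3: 68.40/151.989 = 0.45003 mol → 0.90006 mol Cr, 1.35009 mol O.
Total oxygen = 1.79592 mol. Normalization factor = 4/1.79592 = 2.22727.
Cr per 4 O = 0.90006 × 2.22727 = 2.005.

2.005 Cr apfu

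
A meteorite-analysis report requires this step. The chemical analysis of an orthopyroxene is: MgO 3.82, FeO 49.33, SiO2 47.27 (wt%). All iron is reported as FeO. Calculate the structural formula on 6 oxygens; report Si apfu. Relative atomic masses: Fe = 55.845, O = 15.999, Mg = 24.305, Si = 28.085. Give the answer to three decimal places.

2.005 Si apfu

3.82 wt% MgO ÷ 40.304 g/mol = 0.09478 mol, giving 0.09478 Mg and 0.09478 O.
49.33 wt% FeO ÷ 71.844 g/mol = 0.68663 mol, giving 0.68663 Fe and 0.68663 O.
47.27 wt% SiO2 ÷ 60.083 g/mol = 0.78675 mol, giving 0.78675 Si and 1.57350 O.
Oxygen sums to 2.35491; scaling by 6/2.35491 = 2.54787 puts the formula on 6 O.
Si: 0.78675 × 2.54787 = 2.005 atoms per formula unit.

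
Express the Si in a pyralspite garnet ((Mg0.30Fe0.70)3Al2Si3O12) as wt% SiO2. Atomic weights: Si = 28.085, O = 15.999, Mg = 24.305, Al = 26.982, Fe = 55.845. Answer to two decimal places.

38.40 wt%

Formula mass = 469.356 g/mol.
3 Si → 3.0000 mol SiO2 per formula unit; M(SiO2) = 60.083, so SiO2 mass = 180.249 g.
180.249/469.356 × 100 = 38.40 wt%.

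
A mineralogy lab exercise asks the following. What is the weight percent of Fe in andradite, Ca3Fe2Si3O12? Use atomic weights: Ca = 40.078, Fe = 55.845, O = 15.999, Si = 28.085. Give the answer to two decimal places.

Molar mass of Ca3Fe2Si3O12: 3×40.078 + 2×55.845 + 3×28.085 + 12×15.999 = 508.167 g/mol.
Mass of Fe per formula unit: 2 × 55.845 = 111.690 g.
Weight fraction Fe = 111.690 / 508.167 = 0.2198.

21.98 weight percent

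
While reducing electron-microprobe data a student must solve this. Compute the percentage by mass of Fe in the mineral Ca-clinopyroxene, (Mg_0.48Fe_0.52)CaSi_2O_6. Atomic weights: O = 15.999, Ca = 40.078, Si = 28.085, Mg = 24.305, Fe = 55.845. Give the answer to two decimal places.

Molar mass of (Mg_0.48Fe_0.52)CaSi_2O_6: 0.48×24.305 + 0.52×55.845 + 1×40.078 + 2×28.085 + 6×15.999 = 232.948 g/mol.
Mass of Fe per formula unit: 0.52 × 55.845 = 29.039 g.
Weight fraction Fe = 29.039 / 232.948 = 0.1247.

12.47 weight percent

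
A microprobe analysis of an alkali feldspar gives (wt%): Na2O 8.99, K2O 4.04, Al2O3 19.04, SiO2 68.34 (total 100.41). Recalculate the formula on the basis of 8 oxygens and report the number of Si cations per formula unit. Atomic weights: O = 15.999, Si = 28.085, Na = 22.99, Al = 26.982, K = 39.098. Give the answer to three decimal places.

3.010 Si apfu

Na2O (M=61.979): mol = 0.14505; Na = 0.29010, O = 0.14505.
K2O (M=94.195): mol = 0.04289; K = 0.08578, O = 0.04289.
Al2O3 (M=101.961): mol = 0.18674; Al = 0.37348, O = 0.56022.
SiO2 (M=60.083): mol = 1.13743; Si = 1.13743, O = 2.27486.
ΣO = 3.02302; factor = 8/ΣO = 2.64636.
Si apfu = 1.13743 × 2.64636 = 3.010.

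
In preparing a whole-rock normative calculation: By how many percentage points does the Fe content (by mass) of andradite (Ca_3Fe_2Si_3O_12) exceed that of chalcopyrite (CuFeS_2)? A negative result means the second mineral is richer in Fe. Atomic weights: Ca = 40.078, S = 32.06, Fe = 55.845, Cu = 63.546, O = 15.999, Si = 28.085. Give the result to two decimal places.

First mineral: 111.690 g Fe in 508.167 g formula = 21.98 wt% Fe.
Second mineral: 55.845 g Fe in 183.511 g formula = 30.43 wt% Fe.
21.98% − 30.43% gives a difference of -8.45 percentage points.

-8.45 percentage points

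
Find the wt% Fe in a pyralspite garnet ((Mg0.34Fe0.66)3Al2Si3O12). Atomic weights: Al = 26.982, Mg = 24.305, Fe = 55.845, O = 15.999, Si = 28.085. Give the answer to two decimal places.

M((Mg0.34Fe0.66)3Al2Si3O12) = 465.571 g/mol.
Fe contributes 1.98 × 55.845 = 110.573 g per mole.
110.573/465.571 = 0.2375 → 23.75%.

23.75 weight percent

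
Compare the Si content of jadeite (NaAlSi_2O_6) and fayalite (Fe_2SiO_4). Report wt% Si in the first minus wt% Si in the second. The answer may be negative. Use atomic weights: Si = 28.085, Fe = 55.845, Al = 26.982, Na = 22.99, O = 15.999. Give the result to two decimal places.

14.01 percentage points

M(NaAlSi_2O_6) = 202.136 g/mol, so wt% Si = 56.170/202.136 × 100 = 27.79%.
M(Fe_2SiO_4) = 203.771 g/mol, so wt% Si = 28.085/203.771 × 100 = 13.78%.
27.79 − 13.78 = 14.01 pp.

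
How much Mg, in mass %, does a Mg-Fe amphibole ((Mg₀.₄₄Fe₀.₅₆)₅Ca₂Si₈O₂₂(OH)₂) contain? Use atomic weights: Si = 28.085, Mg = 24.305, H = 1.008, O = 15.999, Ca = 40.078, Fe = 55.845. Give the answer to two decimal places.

Molar mass of (Mg₀.₄₄Fe₀.₅₆)₅Ca₂Si₈O₂₂(OH)₂: 2.20·24.305 + 2.80·55.845 + 2·40.078 + 8·28.085 + 24·15.999 + 2·1.008 = 900.665 g/mol.
Mass of Mg per formula unit: 2.20 × 24.305 = 53.471 g.
Weight fraction Mg = 53.471 / 900.665 = 0.0594.

5.94 mass %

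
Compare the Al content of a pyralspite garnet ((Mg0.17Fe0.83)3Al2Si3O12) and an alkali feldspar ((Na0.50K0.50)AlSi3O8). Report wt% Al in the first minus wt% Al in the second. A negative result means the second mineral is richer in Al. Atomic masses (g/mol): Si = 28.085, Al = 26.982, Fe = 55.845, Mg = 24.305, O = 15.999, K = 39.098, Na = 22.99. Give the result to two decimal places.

Al in (Mg0.17Fe0.83)3Al2Si3O12: molar mass 481.657 g/mol; 2×26.982 = 53.964 g → 11.20 wt%.
Al in (Na0.50K0.50)AlSi3O8: molar mass 270.273 g/mol; 1×26.982 = 26.982 g → 9.98 wt%.
Difference = 11.20 − 9.98 = 1.22 percentage points.

1.22 percentage points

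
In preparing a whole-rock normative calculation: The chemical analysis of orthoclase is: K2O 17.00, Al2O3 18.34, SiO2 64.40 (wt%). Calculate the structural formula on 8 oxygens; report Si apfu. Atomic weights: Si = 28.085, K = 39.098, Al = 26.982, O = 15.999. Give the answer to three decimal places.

K2O (M=94.195): mol = 0.18048; K = 0.36096, O = 0.18048.
Al2O3 (M=101.961): mol = 0.17987; Al = 0.35974, O = 0.53961.
SiO2 (M=60.083): mol = 1.07185; Si = 1.07185, O = 2.14370.
ΣO = 2.86379; factor = 8/ΣO = 2.79350.
Si apfu = 1.07185 × 2.79350 = 2.994.

2.994 Si apfu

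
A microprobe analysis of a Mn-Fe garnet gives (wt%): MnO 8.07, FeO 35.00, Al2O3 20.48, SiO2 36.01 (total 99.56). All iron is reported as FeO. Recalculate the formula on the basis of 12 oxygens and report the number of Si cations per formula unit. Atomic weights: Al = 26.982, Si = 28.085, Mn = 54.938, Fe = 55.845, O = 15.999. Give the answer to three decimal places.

2.994 Si apfu

MnO (M=70.937): mol = 0.11376; Mn = 0.11376, O = 0.11376.
FeO (M=71.844): mol = 0.48717; Fe = 0.48717, O = 0.48717.
Al2O3 (M=101.961): mol = 0.20086; Al = 0.40172, O = 0.60258.
SiO2 (M=60.083): mol = 0.59934; Si = 0.59934, O = 1.19868.
ΣO = 2.40219; factor = 12/ΣO = 4.99544.
Si apfu = 0.59934 × 4.99544 = 2.994.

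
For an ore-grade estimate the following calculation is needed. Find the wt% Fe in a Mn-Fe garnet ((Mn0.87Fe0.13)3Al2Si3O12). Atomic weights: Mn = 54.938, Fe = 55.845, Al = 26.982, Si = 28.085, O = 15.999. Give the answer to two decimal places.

M((Mn0.87Fe0.13)3Al2Si3O12) = 495.375 g/mol.
Fe contributes 0.39 × 55.845 = 21.780 g per mole.
21.780/495.375 = 0.0440 → 4.40%.

4.40 mass %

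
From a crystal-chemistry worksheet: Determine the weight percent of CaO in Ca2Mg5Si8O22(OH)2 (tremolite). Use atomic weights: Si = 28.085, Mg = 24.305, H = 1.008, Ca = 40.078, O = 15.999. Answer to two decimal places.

Molar mass of Ca2Mg5Si8O22(OH)2 = 2*40.078 + 5*24.305 + 8*28.085 + 24*15.999 + 2*1.008 = 812.353 g/mol.
Each formula unit contains 2 Ca, equivalent to 2/1 = 2.0000 mol CaO.
M(CaO) = 1×40.078 + 1×15.999 = 56.077 g/mol.
Mass of CaO per formula unit = 2.0000 × 56.077 = 112.154 g.
CaO wt% = 112.154 / 812.353 × 100 = 13.81%.

13.81 wt%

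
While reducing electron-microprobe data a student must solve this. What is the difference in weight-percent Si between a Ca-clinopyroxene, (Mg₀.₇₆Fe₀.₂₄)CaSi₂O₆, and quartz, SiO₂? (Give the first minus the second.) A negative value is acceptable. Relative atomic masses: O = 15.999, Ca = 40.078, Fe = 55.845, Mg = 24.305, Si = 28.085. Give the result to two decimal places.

-21.68 percentage points

M((Mg₀.₇₆Fe₀.₂₄)CaSi₂O₆) = 224.117 g/mol, so wt% Si = 56.170/224.117 × 100 = 25.06%.
M(SiO₂) = 60.083 g/mol, so wt% Si = 28.085/60.083 × 100 = 46.74%.
25.06 − 46.74 = -21.68 pp.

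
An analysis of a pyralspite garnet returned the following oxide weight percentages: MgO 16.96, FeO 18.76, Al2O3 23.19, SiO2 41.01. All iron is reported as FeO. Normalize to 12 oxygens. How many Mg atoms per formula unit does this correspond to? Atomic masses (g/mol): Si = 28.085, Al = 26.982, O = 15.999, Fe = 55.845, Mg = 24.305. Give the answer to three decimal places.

1.850 Mg apfu

MgO: 16.96/40.304 = 0.42080 mol → 0.42080 mol Mg, 0.42080 mol O.
FeO: 18.76/71.844 = 0.26112 mol → 0.26112 mol Fe, 0.26112 mol O.
Al2O3: 23.19/101.961 = 0.22744 mol → 0.45488 mol Al, 0.68232 mol O.
SiO2: 41.01/60.083 = 0.68256 mol → 0.68256 mol Si, 1.36512 mol O.
Total oxygen = 2.72936 mol. Normalization factor = 12/2.72936 = 4.39664.
Mg per 12 O = 0.42080 × 4.39664 = 1.850.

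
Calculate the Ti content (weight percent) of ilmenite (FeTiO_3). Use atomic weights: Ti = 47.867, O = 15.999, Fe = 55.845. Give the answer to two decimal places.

31.55 weight percent

Molar mass of FeTiO_3: 1·55.845 + 1·47.867 + 3·15.999 = 151.709 g/mol.
Mass of Ti per formula unit: 1 × 47.867 = 47.867 g.
Weight fraction Ti = 47.867 / 151.709 = 0.3155.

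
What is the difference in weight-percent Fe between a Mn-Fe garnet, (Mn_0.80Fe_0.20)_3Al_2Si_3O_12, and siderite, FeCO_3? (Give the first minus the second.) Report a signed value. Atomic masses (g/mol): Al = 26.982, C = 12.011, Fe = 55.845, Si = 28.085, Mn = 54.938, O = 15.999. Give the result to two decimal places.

-41.44 percentage points

First mineral: 33.507 g Fe in 495.565 g formula = 6.76 wt% Fe.
Second mineral: 55.845 g Fe in 115.853 g formula = 48.20 wt% Fe.
6.76% − 48.20% gives a difference of -41.44 percentage points.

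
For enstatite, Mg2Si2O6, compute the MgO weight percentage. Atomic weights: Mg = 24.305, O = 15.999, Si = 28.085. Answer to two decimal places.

40.15 wt%

M(Mg2Si2O6) = 200.774 g/mol; M(MgO) = 40.304 g/mol.
Moles MgO per formula unit = 2 Mg ÷ 1 = 2.0000.
MgO fraction = (2.0000 × 40.304) / 200.774 = 80.608/200.774 = 0.4015.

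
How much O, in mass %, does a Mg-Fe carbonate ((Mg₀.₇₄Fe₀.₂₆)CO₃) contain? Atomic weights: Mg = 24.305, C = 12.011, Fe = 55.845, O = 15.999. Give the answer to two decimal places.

51.88 mass %

Formula mass = 0.74×24.305 + 0.26×55.845 + 1×12.011 + 3×15.999 = 92.513 g/mol, of which 47.997 g is O.
So O makes up 47.997/92.513 = 0.5188 of the mass, i.e. 51.88%.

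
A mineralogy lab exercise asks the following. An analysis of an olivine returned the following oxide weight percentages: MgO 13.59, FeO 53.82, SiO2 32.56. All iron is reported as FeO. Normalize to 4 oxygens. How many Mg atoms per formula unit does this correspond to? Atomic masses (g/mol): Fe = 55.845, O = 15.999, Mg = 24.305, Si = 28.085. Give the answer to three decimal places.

13.59 wt% MgO ÷ 40.304 g/mol = 0.33719 mol, giving 0.33719 Mg and 0.33719 O.
53.82 wt% FeO ÷ 71.844 g/mol = 0.74912 mol, giving 0.74912 Fe and 0.74912 O.
32.56 wt% SiO2 ÷ 60.083 g/mol = 0.54192 mol, giving 0.54192 Si and 1.08384 O.
Oxygen sums to 2.17015; scaling by 4/2.17015 = 1.84319 puts the formula on 4 O.
Mg: 0.33719 × 1.84319 = 0.622 atoms per formula unit.

0.622 Mg apfu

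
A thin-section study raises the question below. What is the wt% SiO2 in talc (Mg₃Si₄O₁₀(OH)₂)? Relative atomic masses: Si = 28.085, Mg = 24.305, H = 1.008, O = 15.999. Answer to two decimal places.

Formula mass = 379.259 g/mol.
4 Si → 4.0000 mol SiO2 per formula unit; M(SiO2) = 60.083, so SiO2 mass = 240.332 g.
240.332/379.259 × 100 = 63.37 wt%.

63.37 wt%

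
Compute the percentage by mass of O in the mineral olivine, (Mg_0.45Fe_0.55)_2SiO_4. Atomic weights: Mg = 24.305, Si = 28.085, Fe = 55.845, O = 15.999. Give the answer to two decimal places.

36.49 mass %

M((Mg_0.45Fe_0.55)_2SiO_4) = 175.385 g/mol.
O contributes 4 × 15.999 = 63.996 g per mole.
63.996/175.385 = 0.3649 → 36.49%.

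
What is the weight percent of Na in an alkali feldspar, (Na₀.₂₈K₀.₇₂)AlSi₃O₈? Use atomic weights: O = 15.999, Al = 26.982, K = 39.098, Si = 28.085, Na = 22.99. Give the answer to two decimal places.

Molar mass of (Na₀.₂₈K₀.₇₂)AlSi₃O₈: 0.28·22.99 + 0.72·39.098 + 1·26.982 + 3·28.085 + 8·15.999 = 273.817 g/mol.
Mass of Na per formula unit: 0.28 × 22.99 = 6.437 g.
Weight fraction Na = 6.437 / 273.817 = 0.0235.

2.35 mass %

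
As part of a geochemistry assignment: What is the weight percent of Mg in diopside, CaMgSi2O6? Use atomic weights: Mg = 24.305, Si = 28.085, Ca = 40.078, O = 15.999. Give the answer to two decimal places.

11.22 wt%

Formula mass = 1×40.078 + 1×24.305 + 2×28.085 + 6×15.999 = 216.547 g/mol, of which 24.305 g is Mg.
So Mg makes up 24.305/216.547 = 0.1122 of the mass, i.e. 11.22%.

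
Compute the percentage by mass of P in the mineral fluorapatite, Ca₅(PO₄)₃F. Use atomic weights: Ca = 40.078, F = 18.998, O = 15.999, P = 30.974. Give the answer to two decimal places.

M(Ca₅(PO₄)₃F) = 504.298 g/mol.
P contributes 3 × 30.974 = 92.922 g per mole.
92.922/504.298 = 0.1843 → 18.43%.

18.43 wt%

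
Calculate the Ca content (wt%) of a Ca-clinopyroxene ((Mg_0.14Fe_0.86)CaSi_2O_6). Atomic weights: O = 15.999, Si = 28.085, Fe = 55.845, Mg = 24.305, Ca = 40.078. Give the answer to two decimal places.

Molar mass of (Mg_0.14Fe_0.86)CaSi_2O_6: 0.14×24.305 + 0.86×55.845 + 1×40.078 + 2×28.085 + 6×15.999 = 243.671 g/mol.
Mass of Ca per formula unit: 1 × 40.078 = 40.078 g.
Weight fraction Ca = 40.078 / 243.671 = 0.1645.

16.45 wt%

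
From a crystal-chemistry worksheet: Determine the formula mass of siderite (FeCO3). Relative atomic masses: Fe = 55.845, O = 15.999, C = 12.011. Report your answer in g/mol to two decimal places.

115.85 g/mol

Fe: 1 × 55.845 = 55.8450
C: 1 × 12.011 = 12.0110
O: 3 × 15.999 = 47.9970
Summing the contributions gives the formula mass.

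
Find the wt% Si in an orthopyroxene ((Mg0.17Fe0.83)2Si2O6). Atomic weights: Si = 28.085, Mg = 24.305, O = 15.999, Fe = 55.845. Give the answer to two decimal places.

22.19 weight percent

M((Mg0.17Fe0.83)2Si2O6) = 253.130 g/mol.
Si contributes 2 × 28.085 = 56.170 g per mole.
56.170/253.130 = 0.2219 → 22.19%.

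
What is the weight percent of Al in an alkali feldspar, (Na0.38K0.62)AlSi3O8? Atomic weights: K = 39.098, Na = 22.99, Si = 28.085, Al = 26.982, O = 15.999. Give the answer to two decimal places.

M((Na0.38K0.62)AlSi3O8) = 272.206 g/mol.
Al contributes 1 × 26.982 = 26.982 g per mole.
26.982/272.206 = 0.0991 → 9.91%.

9.91 wt%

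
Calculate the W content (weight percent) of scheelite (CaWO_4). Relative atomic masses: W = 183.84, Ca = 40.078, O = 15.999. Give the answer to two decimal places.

63.85 weight percent

M(CaWO_4) = 287.914 g/mol.
W contributes 1 × 183.84 = 183.840 g per mole.
183.840/287.914 = 0.6385 → 63.85%.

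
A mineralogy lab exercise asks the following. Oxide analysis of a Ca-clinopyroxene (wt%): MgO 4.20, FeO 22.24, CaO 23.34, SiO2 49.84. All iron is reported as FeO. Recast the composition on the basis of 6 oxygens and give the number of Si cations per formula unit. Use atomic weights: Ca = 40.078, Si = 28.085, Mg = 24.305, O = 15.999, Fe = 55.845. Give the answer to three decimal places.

4.20 wt% MgO ÷ 40.304 g/mol = 0.10421 mol, giving 0.10421 Mg and 0.10421 O.
22.24 wt% FeO ÷ 71.844 g/mol = 0.30956 mol, giving 0.30956 Fe and 0.30956 O.
23.34 wt% CaO ÷ 56.077 g/mol = 0.41621 mol, giving 0.41621 Ca and 0.41621 O.
49.84 wt% SiO2 ÷ 60.083 g/mol = 0.82952 mol, giving 0.82952 Si and 1.65904 O.
Oxygen sums to 2.48902; scaling by 6/2.48902 = 2.41059 puts the formula on 6 O.
Si: 0.82952 × 2.41059 = 2.000 atoms per formula unit.

2.000 Si apfu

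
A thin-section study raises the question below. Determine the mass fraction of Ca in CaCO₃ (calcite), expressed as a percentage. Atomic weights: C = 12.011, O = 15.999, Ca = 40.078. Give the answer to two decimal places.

Formula mass = 1×40.078 + 1×12.011 + 3×15.999 = 100.086 g/mol, of which 40.078 g is Ca.
So Ca makes up 40.078/100.086 = 0.4004 of the mass, i.e. 40.04%.

40.04 mass %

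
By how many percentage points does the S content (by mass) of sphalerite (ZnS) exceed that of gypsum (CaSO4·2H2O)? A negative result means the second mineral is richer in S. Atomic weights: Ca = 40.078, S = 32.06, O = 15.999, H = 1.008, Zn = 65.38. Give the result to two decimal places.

First mineral: 32.060 g S in 97.440 g formula = 32.90 wt% S.
Second mineral: 32.060 g S in 172.164 g formula = 18.62 wt% S.
32.90% − 18.62% gives a difference of 14.28 percentage points.

14.28 percentage points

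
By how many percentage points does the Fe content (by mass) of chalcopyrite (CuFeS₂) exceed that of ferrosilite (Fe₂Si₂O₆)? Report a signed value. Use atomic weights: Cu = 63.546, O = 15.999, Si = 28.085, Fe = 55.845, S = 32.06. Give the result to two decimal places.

M(CuFeS₂) = 183.511 g/mol, so wt% Fe = 55.845/183.511 × 100 = 30.43%.
M(Fe₂Si₂O₆) = 263.854 g/mol, so wt% Fe = 111.690/263.854 × 100 = 42.33%.
30.43 − 42.33 = -11.90 pp.

-11.90 percentage points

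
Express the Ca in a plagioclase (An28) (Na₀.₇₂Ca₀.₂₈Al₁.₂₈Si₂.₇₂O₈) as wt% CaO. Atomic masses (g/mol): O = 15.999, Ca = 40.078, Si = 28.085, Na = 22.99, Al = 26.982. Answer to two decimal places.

5.89 wt%

M(Na₀.₇₂Ca₀.₂₈Al₁.₂₈Si₂.₇₂O₈) = 266.695 g/mol; M(CaO) = 56.077 g/mol.
Moles CaO per formula unit = 0.28 Ca ÷ 1 = 0.2800.
CaO fraction = (0.2800 × 56.077) / 266.695 = 15.702/266.695 = 0.0589.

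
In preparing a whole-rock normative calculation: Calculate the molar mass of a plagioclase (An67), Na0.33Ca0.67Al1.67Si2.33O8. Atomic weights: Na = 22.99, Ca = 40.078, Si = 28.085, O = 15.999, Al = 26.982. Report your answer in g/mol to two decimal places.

M = 0.33*22.99 + 0.67*40.078 + 1.67*26.982 + 2.33*28.085 + 8*15.999

272.93 g/mol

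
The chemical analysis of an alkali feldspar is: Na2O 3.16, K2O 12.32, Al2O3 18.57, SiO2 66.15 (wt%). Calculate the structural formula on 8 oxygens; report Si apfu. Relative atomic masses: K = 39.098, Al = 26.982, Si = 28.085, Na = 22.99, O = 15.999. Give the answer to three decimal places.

3.006 Si apfu

Na2O (M=61.979): mol = 0.05099; Na = 0.10198, O = 0.05099.
K2O (M=94.195): mol = 0.13079; K = 0.26158, O = 0.13079.
Al2O3 (M=101.961): mol = 0.18213; Al = 0.36426, O = 0.54639.
SiO2 (M=60.083): mol = 1.10098; Si = 1.10098, O = 2.20196.
ΣO = 2.93013; factor = 8/ΣO = 2.73025.
Si apfu = 1.10098 × 2.73025 = 3.006.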